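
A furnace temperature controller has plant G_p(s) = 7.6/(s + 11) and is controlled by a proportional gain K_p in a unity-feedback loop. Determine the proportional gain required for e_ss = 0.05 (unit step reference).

For a type-0 loop with proportional control, e_ss = 1/(1 + K_p·G_p(0)).
G_p(0) = 0.6909. Require 1/(1 + K_p·0.6909) = 0.05, so 1 + 0.6909·K_p = 20.
K_p = (20 − 1)/0.6909 = 27.5.

K_p = 27.5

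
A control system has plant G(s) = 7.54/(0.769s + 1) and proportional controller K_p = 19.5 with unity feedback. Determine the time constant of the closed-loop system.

Closed loop: T(s) = K_p·G/(1+K_p·G) = 147/(0.769s + 1 + 147), with pole at s = −(1 + 147)/0.769 = −192.5.
Closed-loop time constant τ = 1/192.5 = 0.00519 s.

τ = 0.00519 s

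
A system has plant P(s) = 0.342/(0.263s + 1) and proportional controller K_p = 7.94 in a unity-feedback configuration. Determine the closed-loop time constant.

τ = 0.0708 s

Closed loop: T(s) = K_p·P/(1+K_p·P) = 2.715/(0.263s + 1 + 2.715), with pole at s = −(1 + 2.715)/0.263 = −14.13.
Closed-loop time constant τ = 1/14.13 = 0.0708 s.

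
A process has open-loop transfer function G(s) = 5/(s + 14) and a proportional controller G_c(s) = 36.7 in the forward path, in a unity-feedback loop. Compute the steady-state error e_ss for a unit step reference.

The loop is type 0. Static position error constant K_pos = G_c(0)·G(0) = 36.7·0.3571 = 13.11.
Steady-state error to a unit step: e_ss = 1/(1+K_pos) = 1/14.11 = 0.0709.

0.0709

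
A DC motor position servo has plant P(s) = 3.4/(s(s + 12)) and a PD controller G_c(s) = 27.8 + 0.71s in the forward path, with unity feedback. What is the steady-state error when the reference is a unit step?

0

The open loop G_c(s)P(s) has a pole at the origin (type 1), so the static position error constant is infinite and e_ss = 1/(1+∞) = 0.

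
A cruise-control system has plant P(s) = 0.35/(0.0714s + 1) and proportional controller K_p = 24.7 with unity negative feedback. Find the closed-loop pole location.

s = -135.1

Closed loop: T(s) = K_p·P/(1+K_p·P) = 8.645/(0.0714s + 1 + 8.645), with pole at s = −(1 + 8.645)/0.0714 = −135.1.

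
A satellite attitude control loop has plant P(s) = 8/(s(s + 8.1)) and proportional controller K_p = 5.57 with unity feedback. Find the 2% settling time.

Closed-loop characteristic equation: s² + 8.1s + 44.56 = 0, so ω_n = 6.675 rad/s and ζ = 8.1/(2·6.675) = 0.6067.
2% settling time T_s ≈ 4/(ζω_n) = 4/4.05 = 0.988 s.

T_s ≈ 0.988 s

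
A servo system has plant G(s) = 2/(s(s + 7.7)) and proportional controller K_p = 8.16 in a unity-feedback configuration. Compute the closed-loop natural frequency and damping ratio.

ω_n = 4.04 rad/s, ζ = 0.953

The closed-loop denominator is s(s+7.7) + 8.16·2 = s² + 7.7s + 16.32.
So ω_n² = 16.32 ⇒ ω_n = 4.04 rad/s, and ζ = 7.7/(2ω_n) = 0.953.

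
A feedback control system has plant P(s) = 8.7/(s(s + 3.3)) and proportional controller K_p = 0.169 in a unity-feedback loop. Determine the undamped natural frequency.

With unity feedback the closed-loop characteristic equation is s² + 3.3s + 0.169·8.7 = s² + 3.3s + 1.47 = 0.
So ω_n² = 1.47 ⇒ ω_n = 1.213 rad/s, and ζ = 3.3/(2ω_n) = 1.36.

ω_n = 1.21 rad/s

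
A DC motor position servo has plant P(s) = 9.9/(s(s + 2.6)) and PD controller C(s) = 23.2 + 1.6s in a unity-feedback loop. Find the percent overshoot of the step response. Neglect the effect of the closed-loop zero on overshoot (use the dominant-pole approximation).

9%

Forward path: (23.2 + 1.6s)·9.9/(s(s+2.6)). The closed-loop characteristic equation is s² + (2.6 + 9.9·1.6)s + 9.9·23.2 = 0.
That is s² + 18.44s + 229.7 = 0, so ω_n = 15.16 rad/s and ζ = 18.44/(2·15.16) = 0.6084.
%OS = 100·exp(−πζ/√(1−ζ²)) = 9%.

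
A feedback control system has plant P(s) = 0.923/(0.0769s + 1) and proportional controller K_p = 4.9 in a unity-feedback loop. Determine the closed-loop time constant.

τ = 0.0139 s

Closed loop: T(s) = K_p·P/(1+K_p·P) = 4.523/(0.0769s + 1 + 4.523), with pole at s = −(1 + 4.523)/0.0769 = −71.82.
Closed-loop time constant τ = 1/71.82 = 0.0139 s.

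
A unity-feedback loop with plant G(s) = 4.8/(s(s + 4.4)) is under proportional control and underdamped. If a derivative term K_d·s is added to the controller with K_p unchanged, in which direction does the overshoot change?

The derivative term adds K·K_d to the s-coefficient of the characteristic equation, raising 2ζω_n while ω_n is unchanged; ζ increases, so overshoot decreases.

decrease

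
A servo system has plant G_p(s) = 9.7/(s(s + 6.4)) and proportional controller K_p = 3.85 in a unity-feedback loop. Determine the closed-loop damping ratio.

With unity feedback the closed-loop characteristic equation is s² + 6.4s + 3.85·9.7 = s² + 6.4s + 37.34 = 0.
Matching s² + 2ζω_n s + ω_n²: ω_n = √37.34 = 6.111 rad/s and 2ζω_n = 6.4, so ζ = 6.4/(2·6.111) = 0.524.

ζ = 0.524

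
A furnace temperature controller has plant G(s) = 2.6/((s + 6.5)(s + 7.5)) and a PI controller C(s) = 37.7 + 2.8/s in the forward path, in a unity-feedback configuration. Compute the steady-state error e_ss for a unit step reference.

0

The open loop C(s)G(s) has a pole at the origin (type 1), so the static position error constant is infinite and e_ss = 1/(1+∞) = 0.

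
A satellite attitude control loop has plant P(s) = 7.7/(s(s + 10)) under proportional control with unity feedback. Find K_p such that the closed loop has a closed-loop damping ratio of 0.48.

K_p = 14.1

Closed-loop characteristic equation: s² + 10s + K_p·7.7 = 0.
So ω_n = √(7.7K_p) and 2ζω_n = 10, giving ζ = 10/(2√(7.7K_p)).
Setting ζ = 0.48: √(7.7K_p) = 10/(2·0.48) = 10.42, so K_p = 108.5/7.7 = 14.1.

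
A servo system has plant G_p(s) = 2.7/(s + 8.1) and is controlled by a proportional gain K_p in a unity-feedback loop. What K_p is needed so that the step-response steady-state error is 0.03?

K_p = 97

For a type-0 loop with proportional control, e_ss = 1/(1 + K_p·G_p(0)).
G_p(0) = 0.3333. Require 1/(1 + K_p·0.3333) = 0.03, so 1 + 0.3333·K_p = 33.33.
K_p = (33.33 − 1)/0.3333 = 97.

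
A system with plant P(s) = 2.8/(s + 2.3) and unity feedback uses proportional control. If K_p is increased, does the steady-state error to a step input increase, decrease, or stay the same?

decrease

The position error constant K_pos = K_p·P(0) grows with K_p, and e_ss = 1/(1+K_pos) falls.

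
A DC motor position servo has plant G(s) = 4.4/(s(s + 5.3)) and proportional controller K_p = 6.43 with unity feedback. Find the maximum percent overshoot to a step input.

Closed-loop characteristic equation: s² + 5.3s + 28.29 = 0, so ω_n = 5.319 rad/s and ζ = 5.3/(2·5.319) = 0.4982.
%OS = 100·exp(−πζ/√(1−ζ²)) = 100·exp(−π·0.4982/√0.7518) = 16.4%.

16.4%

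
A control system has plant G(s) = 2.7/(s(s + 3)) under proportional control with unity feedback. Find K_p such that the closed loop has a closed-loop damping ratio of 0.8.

K_p = 1.3

Closed-loop characteristic equation: s² + 3s + K_p·2.7 = 0.
So ω_n = √(2.7K_p) and 2ζω_n = 3, giving ζ = 3/(2√(2.7K_p)).
Setting ζ = 0.8: √(2.7K_p) = 3/(2·0.8) = 1.875, so K_p = 3.516/2.7 = 1.3.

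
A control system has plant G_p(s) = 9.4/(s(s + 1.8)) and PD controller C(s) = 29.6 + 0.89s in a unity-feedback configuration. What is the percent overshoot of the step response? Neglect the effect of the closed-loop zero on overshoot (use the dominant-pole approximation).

Forward path: (29.6 + 0.89s)·9.4/(s(s+1.8)). The closed-loop characteristic equation is s² + (1.8 + 9.4·0.89)s + 9.4·29.6 = 0.
That is s² + 10.17s + 278.2 = 0, so ω_n = 16.68 rad/s and ζ = 10.17/(2·16.68) = 0.3047.
%OS = 100·exp(−πζ/√(1−ζ²)) = 36.6%.

36.6%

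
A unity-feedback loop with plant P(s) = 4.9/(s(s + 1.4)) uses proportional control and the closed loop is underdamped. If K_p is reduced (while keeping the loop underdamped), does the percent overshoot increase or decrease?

ζ = 1.4/(2√(4.9K_p)) rises as K_p falls; higher damping means less overshoot.

decrease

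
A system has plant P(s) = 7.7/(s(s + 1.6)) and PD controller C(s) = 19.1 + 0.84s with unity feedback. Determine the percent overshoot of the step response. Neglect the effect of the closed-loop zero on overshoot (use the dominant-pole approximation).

33%

Forward path: (19.1 + 0.84s)·7.7/(s(s+1.6)). The closed-loop characteristic equation is s² + (1.6 + 7.7·0.84)s + 7.7·19.1 = 0.
That is s² + 8.068s + 147.1 = 0, so ω_n = 12.13 rad/s and ζ = 8.068/(2·12.13) = 0.3326.
%OS = 100·exp(−πζ/√(1−ζ²)) = 33%.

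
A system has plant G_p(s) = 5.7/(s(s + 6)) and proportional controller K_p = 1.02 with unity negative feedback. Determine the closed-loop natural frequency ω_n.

ω_n = 2.41 rad/s

The closed-loop denominator is s(s+6) + 1.02·5.7 = s² + 6s + 5.814.
So ω_n² = 5.814 ⇒ ω_n = 2.411 rad/s, and ζ = 6/(2ω_n) = 1.24.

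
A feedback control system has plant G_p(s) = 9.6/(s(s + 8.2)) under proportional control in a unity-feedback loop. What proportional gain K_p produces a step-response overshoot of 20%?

From %OS = 100·exp(−πζ/√(1−ζ²)) = 20%, ζ = −ln(0.2)/√(π²+ln²(0.2)) = 0.4559.
Characteristic equation s² + 8.2s + 9.6K_p = 0 gives ζ = 8.2/(2√(9.6K_p)).
Setting ζ = 0.4559: √(9.6K_p) = 8.2/(2·0.4559) = 8.992, so K_p = 80.86/9.6 = 8.42.

K_p = 8.42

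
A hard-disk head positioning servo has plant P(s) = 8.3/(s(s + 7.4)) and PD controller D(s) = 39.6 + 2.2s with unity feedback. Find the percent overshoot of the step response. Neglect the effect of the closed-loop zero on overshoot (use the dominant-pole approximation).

Forward path: (39.6 + 2.2s)·8.3/(s(s+7.4)). The closed-loop characteristic equation is s² + (7.4 + 8.3·2.2)s + 8.3·39.6 = 0.
That is s² + 25.66s + 328.7 = 0, so ω_n = 18.13 rad/s and ζ = 25.66/(2·18.13) = 0.7077.
%OS = 100·exp(−πζ/√(1−ζ²)) = 4.3%.

4.3%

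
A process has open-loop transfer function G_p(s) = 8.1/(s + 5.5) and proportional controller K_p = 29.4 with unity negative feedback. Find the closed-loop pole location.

Closed-loop transfer function: T(s) = K_p·G_p(s)/(1 + K_p·G_p(s)) = 238.1/(s + 5.5 + 238.1) = 238.1/(s + 243.6).
The closed-loop pole is at s = −243.6.

s = -243.6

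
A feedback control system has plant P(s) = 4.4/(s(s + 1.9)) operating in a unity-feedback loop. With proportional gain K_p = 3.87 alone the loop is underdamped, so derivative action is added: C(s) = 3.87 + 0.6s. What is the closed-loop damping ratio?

ζ = 0.55

Forward path: (3.87 + 0.6s)·4.4/(s(s+1.9)). The closed-loop characteristic equation is s² + (1.9 + 4.4·0.6)s + 4.4·3.87 = 0.
That is s² + 4.54s + 17.03 = 0, so ω_n = 4.126 rad/s and ζ = 4.54/(2·4.126) = 0.5501.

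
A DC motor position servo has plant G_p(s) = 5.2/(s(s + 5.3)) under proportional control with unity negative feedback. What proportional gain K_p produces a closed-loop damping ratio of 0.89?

K_p = 1.7

Closed-loop characteristic equation: s² + 5.3s + K_p·5.2 = 0.
So ω_n = √(5.2K_p) and 2ζω_n = 5.3, giving ζ = 5.3/(2√(5.2K_p)).
Setting ζ = 0.89: √(5.2K_p) = 5.3/(2·0.89) = 2.978, so K_p = 8.866/5.2 = 1.7.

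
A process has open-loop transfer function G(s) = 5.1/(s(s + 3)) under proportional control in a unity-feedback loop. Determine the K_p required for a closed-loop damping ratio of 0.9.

Closed-loop characteristic equation: s² + 3s + K_p·5.1 = 0.
So ω_n = √(5.1K_p) and 2ζω_n = 3, giving ζ = 3/(2√(5.1K_p)).
Setting ζ = 0.9: √(5.1K_p) = 3/(2·0.9) = 1.667, so K_p = 2.778/5.1 = 0.545.

K_p = 0.545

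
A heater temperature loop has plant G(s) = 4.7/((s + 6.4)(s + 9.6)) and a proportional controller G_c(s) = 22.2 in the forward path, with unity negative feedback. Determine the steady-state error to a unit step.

The loop is type 0. Static position error constant K_pos = G_c(0)·G(0) = 22.2·0.0765 = 1.698.
Steady-state error to a unit step: e_ss = 1/(1+K_pos) = 1/2.698 = 0.371.

0.371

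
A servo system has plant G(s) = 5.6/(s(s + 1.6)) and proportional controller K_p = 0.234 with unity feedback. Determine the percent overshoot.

From 1 + K_pG(s) = 0: s² + 1.6s + 1.31 = 0 ⇒ ω_n = 1.145, ζ = 0.6989.
%OS = 100·exp(−πζ/√(1−ζ²)) = 100·exp(−π·0.6989/√0.5116) = 4.64%.

4.64%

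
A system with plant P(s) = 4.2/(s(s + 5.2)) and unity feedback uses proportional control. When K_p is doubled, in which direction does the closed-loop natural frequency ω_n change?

ω_n = √(4.2·K_p), which grows with K_p.

increase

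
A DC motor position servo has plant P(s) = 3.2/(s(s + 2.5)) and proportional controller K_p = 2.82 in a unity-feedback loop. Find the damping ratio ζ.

1 + K_p·P(s) = 0 gives s² + 2.5s + 9.024 = 0.
So ω_n² = 9.024 ⇒ ω_n = 3.004 rad/s, and ζ = 2.5/(2ω_n) = 0.416.

ζ = 0.416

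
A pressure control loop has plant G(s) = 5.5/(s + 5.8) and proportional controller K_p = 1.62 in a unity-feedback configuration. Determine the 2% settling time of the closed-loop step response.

Closed-loop transfer function: T(s) = K_p·G(s)/(1 + K_p·G(s)) = 8.91/(s + 5.8 + 8.91) = 8.91/(s + 14.71).
Time constant τ = 1/14.71 = 0.06798 s, so the 2% settling time is about 4τ = 0.272 s.

T_s ≈ 0.272 s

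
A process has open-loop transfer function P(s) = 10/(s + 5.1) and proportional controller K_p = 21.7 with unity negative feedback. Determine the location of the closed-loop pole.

s = -222.1

Closed-loop transfer function: T(s) = K_p·P(s)/(1 + K_p·P(s)) = 217/(s + 5.1 + 217) = 217/(s + 222.1).
The closed-loop pole is at s = −222.1.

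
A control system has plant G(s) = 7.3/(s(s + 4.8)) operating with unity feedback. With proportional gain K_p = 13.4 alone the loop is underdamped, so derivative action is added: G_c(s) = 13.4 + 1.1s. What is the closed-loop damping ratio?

Forward path: (13.4 + 1.1s)·7.3/(s(s+4.8)). The closed-loop characteristic equation is s² + (4.8 + 7.3·1.1)s + 7.3·13.4 = 0.
That is s² + 12.83s + 97.82 = 0, so ω_n = 9.89 rad/s and ζ = 12.83/(2·9.89) = 0.6486.

ζ = 0.649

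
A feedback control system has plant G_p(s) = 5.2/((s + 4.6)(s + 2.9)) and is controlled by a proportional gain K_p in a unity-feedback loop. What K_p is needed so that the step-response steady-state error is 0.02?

K_p = 126

The loop is type 0, so e_ss(step) = 1/(1 + K_pos) with K_pos = K_p·G_p(0).
G_p(0) = 0.3898. Require 1/(1 + K_p·0.3898) = 0.02, so 1 + 0.3898·K_p = 50.
K_p = (50 − 1)/0.3898 = 126.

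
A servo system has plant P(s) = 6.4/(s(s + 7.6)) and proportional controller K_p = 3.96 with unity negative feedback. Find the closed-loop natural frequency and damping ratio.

1 + K_p·P(s) = 0 gives s² + 7.6s + 25.34 = 0.
So ω_n² = 25.34 ⇒ ω_n = 5.034 rad/s, and ζ = 7.6/(2ω_n) = 0.755.

ω_n = 5.03 rad/s, ζ = 0.755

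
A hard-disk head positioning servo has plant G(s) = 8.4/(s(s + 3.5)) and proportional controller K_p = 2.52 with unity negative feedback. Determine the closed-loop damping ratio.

With unity feedback the closed-loop characteristic equation is s² + 3.5s + 2.52·8.4 = s² + 3.5s + 21.17 = 0.
So ω_n² = 21.17 ⇒ ω_n = 4.601 rad/s, and ζ = 3.5/(2ω_n) = 0.38.

ζ = 0.38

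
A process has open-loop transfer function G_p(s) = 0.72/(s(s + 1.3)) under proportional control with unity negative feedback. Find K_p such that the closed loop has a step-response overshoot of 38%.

K_p = 6.77

From %OS = 100·exp(−πζ/√(1−ζ²)) = 38%, ζ = −ln(0.38)/√(π²+ln²(0.38)) = 0.2943.
Characteristic equation s² + 1.3s + 0.72K_p = 0 gives ζ = 1.3/(2√(0.72K_p)).
Setting ζ = 0.2943: √(0.72K_p) = 1.3/(2·0.2943) = 2.208, so K_p = 4.876/0.72 = 6.77.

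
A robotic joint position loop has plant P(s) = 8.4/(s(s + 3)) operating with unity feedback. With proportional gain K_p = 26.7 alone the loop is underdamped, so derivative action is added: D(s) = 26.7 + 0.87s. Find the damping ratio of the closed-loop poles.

Forward path: (26.7 + 0.87s)·8.4/(s(s+3)). The closed-loop characteristic equation is s² + (3 + 8.4·0.87)s + 8.4·26.7 = 0.
That is s² + 10.31s + 224.3 = 0, so ω_n = 14.98 rad/s and ζ = 10.31/(2·14.98) = 0.3442.

ζ = 0.344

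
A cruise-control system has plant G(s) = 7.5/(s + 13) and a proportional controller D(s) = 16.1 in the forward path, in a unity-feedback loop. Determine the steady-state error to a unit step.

0.0972

The loop is type 0. Static position error constant K_pos = D(0)·G(0) = 16.1·0.5769 = 9.288.
Steady-state error to a unit step: e_ss = 1/(1+K_pos) = 1/10.29 = 0.0972.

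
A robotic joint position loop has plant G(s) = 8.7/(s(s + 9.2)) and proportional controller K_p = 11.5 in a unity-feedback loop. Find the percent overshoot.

From 1 + K_pG(s) = 0: s² + 9.2s + 100 = 0 ⇒ ω_n = 10, ζ = 0.4599.
%OS = 100·exp(−πζ/√(1−ζ²)) = 100·exp(−π·0.4599/√0.7885) = 19.7%.

19.7%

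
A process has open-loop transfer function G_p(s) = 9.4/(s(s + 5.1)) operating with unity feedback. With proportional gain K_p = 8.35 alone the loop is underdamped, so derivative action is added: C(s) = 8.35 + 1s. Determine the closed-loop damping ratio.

Forward path: (8.35 + 1s)·9.4/(s(s+5.1)). The closed-loop characteristic equation is s² + (5.1 + 9.4·1)s + 9.4·8.35 = 0.
That is s² + 14.5s + 78.49 = 0, so ω_n = 8.859 rad/s and ζ = 14.5/(2·8.859) = 0.8183.

ζ = 0.818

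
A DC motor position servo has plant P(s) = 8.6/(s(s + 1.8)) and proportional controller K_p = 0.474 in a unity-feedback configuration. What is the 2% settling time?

From 1 + K_pP(s) = 0: s² + 1.8s + 4.076 = 0 ⇒ ω_n = 2.019, ζ = 0.4458.
2% settling time T_s ≈ 4/(ζω_n) = 4/0.9 = 4.44 s.

T_s ≈ 4.44 s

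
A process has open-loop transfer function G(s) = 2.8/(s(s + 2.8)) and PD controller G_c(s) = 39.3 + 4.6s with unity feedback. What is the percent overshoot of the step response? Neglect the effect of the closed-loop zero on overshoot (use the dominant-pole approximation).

2.92%

Forward path: (39.3 + 4.6s)·2.8/(s(s+2.8)). The closed-loop characteristic equation is s² + (2.8 + 2.8·4.6)s + 2.8·39.3 = 0.
That is s² + 15.68s + 110 = 0, so ω_n = 10.49 rad/s and ζ = 15.68/(2·10.49) = 0.7474.
%OS = 100·exp(−πζ/√(1−ζ²)) = 2.92%.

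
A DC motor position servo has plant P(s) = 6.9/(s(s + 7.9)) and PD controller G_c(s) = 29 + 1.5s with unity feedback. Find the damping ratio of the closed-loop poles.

ζ = 0.645

Forward path: (29 + 1.5s)·6.9/(s(s+7.9)). The closed-loop characteristic equation is s² + (7.9 + 6.9·1.5)s + 6.9·29 = 0.
That is s² + 18.25s + 200.1 = 0, so ω_n = 14.15 rad/s and ζ = 18.25/(2·14.15) = 0.6451.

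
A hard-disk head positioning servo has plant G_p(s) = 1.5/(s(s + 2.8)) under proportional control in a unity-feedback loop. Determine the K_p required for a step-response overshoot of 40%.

From %OS = 100·exp(−πζ/√(1−ζ²)) = 40%, ζ = −ln(0.4)/√(π²+ln²(0.4)) = 0.28.
Characteristic equation s² + 2.8s + 1.5K_p = 0 gives ζ = 2.8/(2√(1.5K_p)).
Setting ζ = 0.28: √(1.5K_p) = 2.8/(2·0.28) = 5, so K_p = 25/1.5 = 16.7.

K_p = 16.7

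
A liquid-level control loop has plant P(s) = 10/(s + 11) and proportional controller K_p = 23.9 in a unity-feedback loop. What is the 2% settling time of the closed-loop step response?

T_s ≈ 0.016 s

Closed-loop transfer function: T(s) = K_p·P(s)/(1 + K_p·P(s)) = 239/(s + 11 + 239) = 239/(s + 250).
Time constant τ = 1/250 = 0.004 s, so the 2% settling time is about 4τ = 0.016 s.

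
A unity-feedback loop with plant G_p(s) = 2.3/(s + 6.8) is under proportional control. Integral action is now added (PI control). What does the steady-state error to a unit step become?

Adding integral action puts a pole at s = 0 in the forward path, raising the system type to 1; a type-1 loop has zero steady-state error to a step.

0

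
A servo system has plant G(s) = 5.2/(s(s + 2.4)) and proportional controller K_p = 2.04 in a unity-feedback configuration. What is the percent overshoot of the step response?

28.8%

From 1 + K_pG(s) = 0: s² + 2.4s + 10.61 = 0 ⇒ ω_n = 3.257, ζ = 0.3684.
%OS = 100·exp(−πζ/√(1−ζ²)) = 100·exp(−π·0.3684/√0.8643) = 28.8%.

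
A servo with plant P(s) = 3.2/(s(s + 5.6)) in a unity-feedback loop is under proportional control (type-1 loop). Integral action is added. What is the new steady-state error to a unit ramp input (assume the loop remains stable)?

The integrator raises the loop to type 2, so K_v → ∞ and e_ss to a ramp is zero.

0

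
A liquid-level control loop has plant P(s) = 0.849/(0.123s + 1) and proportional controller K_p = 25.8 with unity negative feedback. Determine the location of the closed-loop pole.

Closed loop: T(s) = K_p·P/(1+K_p·P) = 21.9/(0.123s + 1 + 21.9), with pole at s = −(1 + 21.9)/0.123 = −186.2.

s = -186.2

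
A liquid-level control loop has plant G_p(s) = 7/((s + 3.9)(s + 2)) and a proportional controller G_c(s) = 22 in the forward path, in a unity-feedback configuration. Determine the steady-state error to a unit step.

0.0482

The loop is type 0. Static position error constant K_pos = G_c(0)·G_p(0) = 22·0.8974 = 19.74.
Steady-state error to a unit step: e_ss = 1/(1+K_pos) = 1/20.74 = 0.0482.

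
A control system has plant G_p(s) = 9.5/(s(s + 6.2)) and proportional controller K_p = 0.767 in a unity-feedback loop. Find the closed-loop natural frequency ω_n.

ω_n = 2.7 rad/s

The closed-loop denominator is s(s+6.2) + 0.767·9.5 = s² + 6.2s + 7.287.
Matching s² + 2ζω_n s + ω_n²: ω_n = √7.287 = 2.699 rad/s and 2ζω_n = 6.2, so ζ = 6.2/(2·2.699) = 1.15.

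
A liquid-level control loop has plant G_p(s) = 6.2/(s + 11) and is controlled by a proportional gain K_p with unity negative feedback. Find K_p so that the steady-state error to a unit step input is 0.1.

K_p = 16

For a type-0 loop with proportional control, e_ss = 1/(1 + K_p·G_p(0)).
G_p(0) = 0.5636. Require 1/(1 + K_p·0.5636) = 0.1, so 1 + 0.5636·K_p = 10.
K_p = (10 − 1)/0.5636 = 16.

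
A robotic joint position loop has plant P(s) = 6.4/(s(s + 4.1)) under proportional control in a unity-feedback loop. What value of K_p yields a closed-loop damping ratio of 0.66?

K_p = 1.51

Closed-loop characteristic equation: s² + 4.1s + K_p·6.4 = 0.
So ω_n = √(6.4K_p) and 2ζω_n = 4.1, giving ζ = 4.1/(2√(6.4K_p)).
Setting ζ = 0.66: √(6.4K_p) = 4.1/(2·0.66) = 3.106, so K_p = 9.648/6.4 = 1.51.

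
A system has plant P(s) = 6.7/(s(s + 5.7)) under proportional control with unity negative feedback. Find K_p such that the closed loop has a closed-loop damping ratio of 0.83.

Closed-loop characteristic equation: s² + 5.7s + K_p·6.7 = 0.
So ω_n = √(6.7K_p) and 2ζω_n = 5.7, giving ζ = 5.7/(2√(6.7K_p)).
Setting ζ = 0.83: √(6.7K_p) = 5.7/(2·0.83) = 3.434, so K_p = 11.79/6.7 = 1.76.

K_p = 1.76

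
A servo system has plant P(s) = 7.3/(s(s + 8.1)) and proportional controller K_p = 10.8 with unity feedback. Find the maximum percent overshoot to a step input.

Closed-loop characteristic equation: s² + 8.1s + 78.84 = 0, so ω_n = 8.879 rad/s and ζ = 8.1/(2·8.879) = 0.4561.
%OS = 100·exp(−πζ/√(1−ζ²)) = 100·exp(−π·0.4561/√0.792) = 20%.

20%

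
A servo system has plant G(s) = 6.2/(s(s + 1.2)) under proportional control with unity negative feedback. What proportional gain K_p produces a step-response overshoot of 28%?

K_p = 0.412

From %OS = 100·exp(−πζ/√(1−ζ²)) = 28%, ζ = −ln(0.28)/√(π²+ln²(0.28)) = 0.3755.
Characteristic equation s² + 1.2s + 6.2K_p = 0 gives ζ = 1.2/(2√(6.2K_p)).
Setting ζ = 0.3755: √(6.2K_p) = 1.2/(2·0.3755) = 1.598, so K_p = 2.553/6.2 = 0.412.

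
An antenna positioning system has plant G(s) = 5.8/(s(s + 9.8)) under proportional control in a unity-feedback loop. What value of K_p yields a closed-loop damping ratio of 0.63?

K_p = 10.4

Closed-loop characteristic equation: s² + 9.8s + K_p·5.8 = 0.
So ω_n = √(5.8K_p) and 2ζω_n = 9.8, giving ζ = 9.8/(2√(5.8K_p)).
Setting ζ = 0.63: √(5.8K_p) = 9.8/(2·0.63) = 7.778, so K_p = 60.49/5.8 = 10.4.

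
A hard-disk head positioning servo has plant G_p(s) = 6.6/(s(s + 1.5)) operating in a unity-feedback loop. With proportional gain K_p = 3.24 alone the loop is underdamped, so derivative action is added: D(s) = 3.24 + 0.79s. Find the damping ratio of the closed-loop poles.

Forward path: (3.24 + 0.79s)·6.6/(s(s+1.5)). The closed-loop characteristic equation is s² + (1.5 + 6.6·0.79)s + 6.6·3.24 = 0.
That is s² + 6.714s + 21.38 = 0, so ω_n = 4.624 rad/s and ζ = 6.714/(2·4.624) = 0.726.

ζ = 0.726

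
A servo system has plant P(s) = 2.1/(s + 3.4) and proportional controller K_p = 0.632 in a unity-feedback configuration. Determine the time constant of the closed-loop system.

Closed-loop transfer function: T(s) = K_p·P(s)/(1 + K_p·P(s)) = 1.327/(s + 3.4 + 1.327) = 1.327/(s + 4.727).
Time constant τ = 1/4.727 = 0.212 s.

τ = 0.212 s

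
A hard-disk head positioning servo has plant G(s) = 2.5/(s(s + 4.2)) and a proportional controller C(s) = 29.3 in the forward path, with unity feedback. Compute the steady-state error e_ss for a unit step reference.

0

The open loop C(s)G(s) has a pole at the origin (type 1), so the static position error constant is infinite and e_ss = 1/(1+∞) = 0.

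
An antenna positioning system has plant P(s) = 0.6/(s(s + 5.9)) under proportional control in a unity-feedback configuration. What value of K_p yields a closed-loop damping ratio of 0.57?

Closed-loop characteristic equation: s² + 5.9s + K_p·0.6 = 0.
So ω_n = √(0.6K_p) and 2ζω_n = 5.9, giving ζ = 5.9/(2√(0.6K_p)).
Setting ζ = 0.57: √(0.6K_p) = 5.9/(2·0.57) = 5.175, so K_p = 26.79/0.6 = 44.6.

K_p = 44.6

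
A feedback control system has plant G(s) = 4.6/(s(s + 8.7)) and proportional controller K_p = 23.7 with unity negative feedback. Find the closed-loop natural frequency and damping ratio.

ω_n = 10.4 rad/s, ζ = 0.417

With unity feedback the closed-loop characteristic equation is s² + 8.7s + 23.7·4.6 = s² + 8.7s + 109 = 0.
So ω_n² = 109 ⇒ ω_n = 10.44 rad/s, and ζ = 8.7/(2ω_n) = 0.417.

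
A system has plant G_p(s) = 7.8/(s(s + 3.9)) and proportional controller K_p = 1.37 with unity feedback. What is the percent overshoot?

From 1 + K_pG_p(s) = 0: s² + 3.9s + 10.69 = 0 ⇒ ω_n = 3.269, ζ = 0.5965.
%OS = 100·exp(−πζ/√(1−ζ²)) = 100·exp(−π·0.5965/√0.6442) = 9.68%.

9.68%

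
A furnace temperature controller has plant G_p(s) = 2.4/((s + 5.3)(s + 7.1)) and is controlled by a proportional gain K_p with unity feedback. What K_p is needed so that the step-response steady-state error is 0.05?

K_p = 298

The loop is type 0, so e_ss(step) = 1/(1 + K_pos) with K_pos = K_p·G_p(0).
G_p(0) = 0.06378. Require 1/(1 + K_p·0.06378) = 0.05, so 1 + 0.06378·K_p = 20.
K_p = (20 − 1)/0.06378 = 298.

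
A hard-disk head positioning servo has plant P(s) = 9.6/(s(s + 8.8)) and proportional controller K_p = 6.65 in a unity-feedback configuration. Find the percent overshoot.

12.6%

Closed-loop characteristic equation: s² + 8.8s + 63.84 = 0, so ω_n = 7.99 rad/s and ζ = 8.8/(2·7.99) = 0.5507.
%OS = 100·exp(−πζ/√(1−ζ²)) = 100·exp(−π·0.5507/√0.6967) = 12.6%.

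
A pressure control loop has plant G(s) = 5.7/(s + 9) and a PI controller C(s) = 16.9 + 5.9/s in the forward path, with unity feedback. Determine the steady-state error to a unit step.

The open loop C(s)G(s) has a pole at the origin (type 1), so the static position error constant is infinite and e_ss = 1/(1+∞) = 0.

0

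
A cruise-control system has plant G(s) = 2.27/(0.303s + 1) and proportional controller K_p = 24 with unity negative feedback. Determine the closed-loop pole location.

s = -183.1

Closed loop: T(s) = K_p·G/(1+K_p·G) = 54.48/(0.303s + 1 + 54.48), with pole at s = −(1 + 54.48)/0.303 = −183.1.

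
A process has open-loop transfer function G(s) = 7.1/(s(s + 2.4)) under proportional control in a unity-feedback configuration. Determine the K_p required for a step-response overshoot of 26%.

K_p = 1.31

From %OS = 100·exp(−πζ/√(1−ζ²)) = 26%, ζ = −ln(0.26)/√(π²+ln²(0.26)) = 0.3941.
Characteristic equation s² + 2.4s + 7.1K_p = 0 gives ζ = 2.4/(2√(7.1K_p)).
Setting ζ = 0.3941: √(7.1K_p) = 2.4/(2·0.3941) = 3.045, so K_p = 9.272/7.1 = 1.31.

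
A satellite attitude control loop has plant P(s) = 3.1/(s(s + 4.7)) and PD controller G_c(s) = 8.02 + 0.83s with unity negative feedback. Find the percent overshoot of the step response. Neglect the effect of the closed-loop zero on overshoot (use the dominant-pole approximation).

3.51%

Forward path: (8.02 + 0.83s)·3.1/(s(s+4.7)). The closed-loop characteristic equation is s² + (4.7 + 3.1·0.83)s + 3.1·8.02 = 0.
That is s² + 7.273s + 24.86 = 0, so ω_n = 4.986 rad/s and ζ = 7.273/(2·4.986) = 0.7293.
%OS = 100·exp(−πζ/√(1−ζ²)) = 3.51%.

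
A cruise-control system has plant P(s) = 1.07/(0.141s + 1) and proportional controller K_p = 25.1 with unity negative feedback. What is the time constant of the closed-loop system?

Closed loop: T(s) = K_p·P/(1+K_p·P) = 26.86/(0.141s + 1 + 26.86), with pole at s = −(1 + 26.86)/0.141 = −197.6.
Closed-loop time constant τ = 1/197.6 = 0.00506 s.

τ = 0.00506 s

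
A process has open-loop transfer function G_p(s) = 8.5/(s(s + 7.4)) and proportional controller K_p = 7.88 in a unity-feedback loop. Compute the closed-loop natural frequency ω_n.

ω_n = 8.18 rad/s

1 + K_p·G_p(s) = 0 gives s² + 7.4s + 66.98 = 0.
So ω_n² = 66.98 ⇒ ω_n = 8.184 rad/s, and ζ = 7.4/(2ω_n) = 0.452.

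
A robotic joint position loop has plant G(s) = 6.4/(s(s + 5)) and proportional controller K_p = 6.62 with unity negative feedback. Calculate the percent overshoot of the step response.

From 1 + K_pG(s) = 0: s² + 5s + 42.37 = 0 ⇒ ω_n = 6.509, ζ = 0.3841.
%OS = 100·exp(−πζ/√(1−ζ²)) = 100·exp(−π·0.3841/√0.8525) = 27.1%.

27.1%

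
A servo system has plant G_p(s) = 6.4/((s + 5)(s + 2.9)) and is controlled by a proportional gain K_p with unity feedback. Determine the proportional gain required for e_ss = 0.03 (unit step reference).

Steady-state error for a unit step on this type-0 loop is 1/(1 + K_p·G_p(0)).
G_p(0) = 0.4414. Require 1/(1 + K_p·0.4414) = 0.03, so 1 + 0.4414·K_p = 33.33.
K_p = (33.33 − 1)/0.4414 = 73.3.

K_p = 73.3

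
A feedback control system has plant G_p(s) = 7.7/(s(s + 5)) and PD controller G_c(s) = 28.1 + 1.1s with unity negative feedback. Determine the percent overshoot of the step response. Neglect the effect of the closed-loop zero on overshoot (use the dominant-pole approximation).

19.8%

Forward path: (28.1 + 1.1s)·7.7/(s(s+5)). The closed-loop characteristic equation is s² + (5 + 7.7·1.1)s + 7.7·28.1 = 0.
That is s² + 13.47s + 216.4 = 0, so ω_n = 14.71 rad/s and ζ = 13.47/(2·14.71) = 0.4579.
%OS = 100·exp(−πζ/√(1−ζ²)) = 19.8%.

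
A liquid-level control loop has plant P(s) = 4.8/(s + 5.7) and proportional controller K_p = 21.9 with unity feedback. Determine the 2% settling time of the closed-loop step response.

T_s ≈ 0.0361 s

Closed-loop transfer function: T(s) = K_p·P(s)/(1 + K_p·P(s)) = 105.1/(s + 5.7 + 105.1) = 105.1/(s + 110.8).
Time constant τ = 1/110.8 = 0.009024 s, so the 2% settling time is about 4τ = 0.0361 s.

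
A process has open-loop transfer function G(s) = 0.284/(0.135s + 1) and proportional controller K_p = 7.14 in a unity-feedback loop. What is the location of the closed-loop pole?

s = -22.43

Closed loop: T(s) = K_p·G/(1+K_p·G) = 2.028/(0.135s + 1 + 2.028), with pole at s = −(1 + 2.028)/0.135 = −22.43.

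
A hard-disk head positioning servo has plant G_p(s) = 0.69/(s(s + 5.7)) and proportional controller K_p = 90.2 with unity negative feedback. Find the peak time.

T_p = 0.427 s

From 1 + K_pG_p(s) = 0: s² + 5.7s + 62.24 = 0 ⇒ ω_n = 7.889, ζ = 0.3613.
Damped frequency ω_d = ω_n√(1−ζ²) = 7.356 rad/s, so peak time T_p = π/ω_d = 0.427 s.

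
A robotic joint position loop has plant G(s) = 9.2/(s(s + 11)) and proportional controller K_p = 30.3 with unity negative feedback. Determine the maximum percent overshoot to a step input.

33.4%

The closed-loop denominator s² + 11s + 278.8 gives ω_n = √278.8 = 16.7 and ζ = 11/(2ω_n) = 0.3294.
%OS = 100·exp(−πζ/√(1−ζ²)) = 100·exp(−π·0.3294/√0.8915) = 33.4%.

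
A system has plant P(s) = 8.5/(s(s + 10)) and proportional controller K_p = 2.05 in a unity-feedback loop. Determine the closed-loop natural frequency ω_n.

ω_n = 4.17 rad/s

1 + K_p·P(s) = 0 gives s² + 10s + 17.42 = 0.
Matching s² + 2ζω_n s + ω_n²: ω_n = √17.42 = 4.174 rad/s and 2ζω_n = 10, so ζ = 10/(2·4.174) = 1.2.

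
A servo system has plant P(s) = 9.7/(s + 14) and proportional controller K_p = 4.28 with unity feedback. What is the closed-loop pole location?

Closed-loop transfer function: T(s) = K_p·P(s)/(1 + K_p·P(s)) = 41.52/(s + 14 + 41.52) = 41.52/(s + 55.52).
The closed-loop pole is at s = −55.52.

s = -55.52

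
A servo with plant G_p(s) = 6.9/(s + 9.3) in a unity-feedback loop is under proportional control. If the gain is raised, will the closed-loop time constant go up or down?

The closed-loop bandwidth 9.3+K_p·6.9 grows with K_p, so τ shrinks.

decrease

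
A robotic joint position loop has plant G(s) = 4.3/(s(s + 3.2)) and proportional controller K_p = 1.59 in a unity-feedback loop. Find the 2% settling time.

From 1 + K_pG(s) = 0: s² + 3.2s + 6.837 = 0 ⇒ ω_n = 2.615, ζ = 0.6119.
2% settling time T_s ≈ 4/(ζω_n) = 4/1.6 = 2.5 s.

T_s ≈ 2.5 s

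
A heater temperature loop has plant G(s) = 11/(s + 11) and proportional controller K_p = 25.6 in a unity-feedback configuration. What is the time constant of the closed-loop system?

Closed-loop transfer function: T(s) = K_p·G(s)/(1 + K_p·G(s)) = 281.6/(s + 11 + 281.6) = 281.6/(s + 292.6).
Time constant τ = 1/292.6 = 0.00342 s.

τ = 0.00342 s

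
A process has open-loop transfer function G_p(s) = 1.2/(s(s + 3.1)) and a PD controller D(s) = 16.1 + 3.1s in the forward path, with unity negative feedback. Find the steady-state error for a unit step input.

0

The open loop D(s)G_p(s) has a pole at the origin (type 1), so the static position error constant is infinite and e_ss = 1/(1+∞) = 0.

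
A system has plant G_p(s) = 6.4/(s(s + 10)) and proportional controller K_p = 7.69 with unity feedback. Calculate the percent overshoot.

4.11%

Closed-loop characteristic equation: s² + 10s + 49.22 = 0, so ω_n = 7.015 rad/s and ζ = 10/(2·7.015) = 0.7127.
%OS = 100·exp(−πζ/√(1−ζ²)) = 100·exp(−π·0.7127/√0.492) = 4.11%.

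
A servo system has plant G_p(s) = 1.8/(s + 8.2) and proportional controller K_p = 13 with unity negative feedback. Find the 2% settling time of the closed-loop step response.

Closed-loop transfer function: T(s) = K_p·G_p(s)/(1 + K_p·G_p(s)) = 23.4/(s + 8.2 + 23.4) = 23.4/(s + 31.6).
Time constant τ = 1/31.6 = 0.03165 s, so the 2% settling time is about 4τ = 0.127 s.

T_s ≈ 0.127 s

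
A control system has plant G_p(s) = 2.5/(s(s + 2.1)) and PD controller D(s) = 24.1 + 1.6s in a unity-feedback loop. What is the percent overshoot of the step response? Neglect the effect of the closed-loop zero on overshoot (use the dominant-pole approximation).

26.1%

Forward path: (24.1 + 1.6s)·2.5/(s(s+2.1)). The closed-loop characteristic equation is s² + (2.1 + 2.5·1.6)s + 2.5·24.1 = 0.
That is s² + 6.1s + 60.25 = 0, so ω_n = 7.762 rad/s and ζ = 6.1/(2·7.762) = 0.3929.
%OS = 100·exp(−πζ/√(1−ζ²)) = 26.1%.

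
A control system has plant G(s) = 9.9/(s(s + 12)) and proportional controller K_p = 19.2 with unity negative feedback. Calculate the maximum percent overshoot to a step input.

21.9%

Closed-loop characteristic equation: s² + 12s + 190.1 = 0, so ω_n = 13.79 rad/s and ζ = 12/(2·13.79) = 0.4352.
%OS = 100·exp(−πζ/√(1−ζ²)) = 100·exp(−π·0.4352/√0.8106) = 21.9%.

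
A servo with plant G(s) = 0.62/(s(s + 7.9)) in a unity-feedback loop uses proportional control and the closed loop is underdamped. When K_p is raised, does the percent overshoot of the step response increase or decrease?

increase

ζ = 7.9/(2√(0.62K_p)) decreases as K_p grows; lower damping means more overshoot.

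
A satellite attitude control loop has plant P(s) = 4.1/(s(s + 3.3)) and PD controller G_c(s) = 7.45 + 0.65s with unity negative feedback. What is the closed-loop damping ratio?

ζ = 0.54

Forward path: (7.45 + 0.65s)·4.1/(s(s+3.3)). The closed-loop characteristic equation is s² + (3.3 + 4.1·0.65)s + 4.1·7.45 = 0.
That is s² + 5.965s + 30.54 = 0, so ω_n = 5.527 rad/s and ζ = 5.965/(2·5.527) = 0.5396.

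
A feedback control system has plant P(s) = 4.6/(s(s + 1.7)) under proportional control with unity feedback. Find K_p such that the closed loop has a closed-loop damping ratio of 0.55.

K_p = 0.519

Closed-loop characteristic equation: s² + 1.7s + K_p·4.6 = 0.
So ω_n = √(4.6K_p) and 2ζω_n = 1.7, giving ζ = 1.7/(2√(4.6K_p)).
Setting ζ = 0.55: √(4.6K_p) = 1.7/(2·0.55) = 1.545, so K_p = 2.388/4.6 = 0.519.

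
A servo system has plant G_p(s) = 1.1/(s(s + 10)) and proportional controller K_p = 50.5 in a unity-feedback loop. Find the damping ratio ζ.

ζ = 0.671

1 + K_p·G_p(s) = 0 gives s² + 10s + 55.55 = 0.
Matching s² + 2ζω_n s + ω_n²: ω_n = √55.55 = 7.453 rad/s and 2ζω_n = 10, so ζ = 10/(2·7.453) = 0.671.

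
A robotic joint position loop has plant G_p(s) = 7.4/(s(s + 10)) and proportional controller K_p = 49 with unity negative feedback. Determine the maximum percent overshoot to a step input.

42.5%

The closed-loop denominator s² + 10s + 362.6 gives ω_n = √362.6 = 19.04 and ζ = 10/(2ω_n) = 0.2626.
%OS = 100·exp(−πζ/√(1−ζ²)) = 100·exp(−π·0.2626/√0.9311) = 42.5%.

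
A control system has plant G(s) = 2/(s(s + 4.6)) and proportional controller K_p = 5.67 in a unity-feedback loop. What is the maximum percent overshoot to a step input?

5.3%

From 1 + K_pG(s) = 0: s² + 4.6s + 11.34 = 0 ⇒ ω_n = 3.367, ζ = 0.683.
%OS = 100·exp(−πζ/√(1−ζ²)) = 100·exp(−π·0.683/√0.5335) = 5.3%.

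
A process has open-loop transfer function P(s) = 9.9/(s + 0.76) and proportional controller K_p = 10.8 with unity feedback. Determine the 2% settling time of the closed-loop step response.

Closed-loop transfer function: T(s) = K_p·P(s)/(1 + K_p·P(s)) = 106.9/(s + 0.76 + 106.9) = 106.9/(s + 107.7).
Time constant τ = 1/107.7 = 0.009287 s, so the 2% settling time is about 4τ = 0.0371 s.

T_s ≈ 0.0371 s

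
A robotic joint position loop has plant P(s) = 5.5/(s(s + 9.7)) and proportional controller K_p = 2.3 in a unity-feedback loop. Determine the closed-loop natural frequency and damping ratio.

1 + K_p·P(s) = 0 gives s² + 9.7s + 12.65 = 0.
Matching s² + 2ζω_n s + ω_n²: ω_n = √12.65 = 3.557 rad/s and 2ζω_n = 9.7, so ζ = 9.7/(2·3.557) = 1.36.

ω_n = 3.56 rad/s, ζ = 1.36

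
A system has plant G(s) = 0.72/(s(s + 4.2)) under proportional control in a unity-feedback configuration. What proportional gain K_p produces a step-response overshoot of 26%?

K_p = 39.4

From %OS = 100·exp(−πζ/√(1−ζ²)) = 26%, ζ = −ln(0.26)/√(π²+ln²(0.26)) = 0.3941.
Characteristic equation s² + 4.2s + 0.72K_p = 0 gives ζ = 4.2/(2√(0.72K_p)).
Setting ζ = 0.3941: √(0.72K_p) = 4.2/(2·0.3941) = 5.329, so K_p = 28.4/0.72 = 39.4.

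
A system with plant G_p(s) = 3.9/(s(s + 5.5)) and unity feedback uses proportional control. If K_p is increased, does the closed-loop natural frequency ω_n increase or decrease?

ω_n = √(3.9·K_p), which grows with K_p.

increase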